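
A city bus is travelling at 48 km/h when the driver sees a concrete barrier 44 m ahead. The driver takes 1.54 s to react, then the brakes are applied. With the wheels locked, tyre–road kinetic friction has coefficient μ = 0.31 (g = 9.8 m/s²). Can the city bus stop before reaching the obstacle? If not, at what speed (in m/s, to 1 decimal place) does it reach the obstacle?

No — it strikes the obstacle at 5.9 m/s

48 km/h ÷ 3.6 = 13.3333 m/s.
a = μg = 0.31 × 9.8 = 3.038 m/s².
Reaction distance = 13.3333 × 1.54 = 20.533 m.
Braking distance needed to stop: v²/(2a) = 177.777 / 6.076 = 29.259 m, so total needed = 20.533 + 29.259 = 49.792 m > 44 m — it cannot stop.
Distance remaining when braking begins: 44 − 20.533 = 23.467 m.
v² = v₀² − 2a·d = 177.777 − 2 × 3.038 × 23.467 = 35.192 m²/s².
v = √35.192 = 5.932 m/s.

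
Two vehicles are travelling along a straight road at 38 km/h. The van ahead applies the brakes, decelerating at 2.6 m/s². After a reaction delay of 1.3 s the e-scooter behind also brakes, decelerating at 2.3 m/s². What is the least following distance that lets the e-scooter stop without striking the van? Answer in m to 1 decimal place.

Minimum gap ≈ 16.5 m

38 km/h ÷ 3.6 = 10.5556 m/s.
Leader travels v²/(2a_L) = 111.421 / 5.200 = 21.427 m before stopping.
Follower covers v·t_r = 10.5556 × 1.3 = 13.722 m while reacting, then v²/(2a_F) = 111.421 / 4.600 = 24.222 m while braking, for a total of 13.722 + 24.222 = 37.944 m.
Since a_F ≤ a_L and the follower starts braking later, the follower is never slower than the leader, so the closest approach is when both have stopped.
Minimum gap = 37.944 − 21.427 = 16.517 m.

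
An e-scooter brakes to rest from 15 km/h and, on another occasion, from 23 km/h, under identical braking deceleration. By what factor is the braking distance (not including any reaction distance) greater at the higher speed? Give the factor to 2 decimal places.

Factor ≈ 2.35

Braking distance d = v²/(2a), so with a fixed, d ∝ v².
Factor = (23/15)² = 1.5333² = 2.3510.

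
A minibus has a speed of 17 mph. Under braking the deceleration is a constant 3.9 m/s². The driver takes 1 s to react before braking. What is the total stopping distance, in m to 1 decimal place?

Total stopping distance ≈ 15.0 m

17 mph × 0.44704 = 7.5997 m/s.
Reaction distance = v·t_r = 7.5997 × 1 = 7.600 m.
Braking distance = v²/(2a) = 7.5997² / (2 × 3.900) = 57.755 / 7.800 = 7.404 m.
Total = 7.600 + 7.404 = 15.004 m.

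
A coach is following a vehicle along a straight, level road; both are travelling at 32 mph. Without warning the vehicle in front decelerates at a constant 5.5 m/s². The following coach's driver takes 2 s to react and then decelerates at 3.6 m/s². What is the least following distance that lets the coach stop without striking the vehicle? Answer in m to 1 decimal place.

Minimum gap ≈ 38.4 m

32 mph × 0.44704 = 14.3053 m/s.
Leader travels v²/(2a_L) = 204.642 / 11.000 = 18.604 m before stopping.
Follower covers v·t_r = 14.3053 × 2 = 28.611 m while reacting, then v²/(2a_F) = 204.642 / 7.200 = 28.422 m while braking, for a total of 28.611 + 28.422 = 57.033 m.
Since a_F ≤ a_L and the follower starts braking later, the follower is never slower than the leader, so the closest approach is when both have stopped.
Minimum gap = 57.033 − 18.604 = 38.429 m.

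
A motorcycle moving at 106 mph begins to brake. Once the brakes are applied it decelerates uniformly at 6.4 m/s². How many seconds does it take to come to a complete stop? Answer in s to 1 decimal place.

106 mph × 0.44704 = 47.3862 m/s.
Braking time = v/a = 47.3862 / 6.400 = 7.404 s.

Braking time ≈ 7.4 s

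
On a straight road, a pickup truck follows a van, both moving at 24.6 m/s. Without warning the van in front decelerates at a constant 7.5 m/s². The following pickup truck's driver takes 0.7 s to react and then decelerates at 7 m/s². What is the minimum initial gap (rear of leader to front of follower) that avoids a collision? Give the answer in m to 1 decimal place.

Leader travels v²/(2a_L) = 605.160 / 15.000 = 40.344 m before stopping.
Follower covers v·t_r = 24.6000 × 0.7 = 17.220 m while reacting, then v²/(2a_F) = 605.160 / 14.000 = 43.226 m while braking, for a total of 17.220 + 43.226 = 60.446 m.
Since a_F ≤ a_L and the follower starts braking later, the follower is never slower than the leader, so the closest approach is when both have stopped.
Minimum gap = 60.446 − 40.344 = 20.102 m.

Minimum gap ≈ 20.1 m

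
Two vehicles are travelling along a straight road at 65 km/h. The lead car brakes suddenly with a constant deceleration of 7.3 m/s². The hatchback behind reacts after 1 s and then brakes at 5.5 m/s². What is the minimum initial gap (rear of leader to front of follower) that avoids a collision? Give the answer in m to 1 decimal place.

Minimum gap ≈ 25.4 m

65 km/h ÷ 3.6 = 18.0556 m/s.
Leader travels v²/(2a_L) = 326.005 / 14.600 = 22.329 m before stopping.
Follower covers v·t_r = 18.0556 × 1 = 18.056 m while reacting, then v²/(2a_F) = 326.005 / 11.000 = 29.637 m while braking, for a total of 18.056 + 29.637 = 47.693 m.
Since a_F ≤ a_L and the follower starts braking later, the follower is never slower than the leader, so the closest approach is when both have stopped.
Minimum gap = 47.693 − 22.329 = 25.364 m.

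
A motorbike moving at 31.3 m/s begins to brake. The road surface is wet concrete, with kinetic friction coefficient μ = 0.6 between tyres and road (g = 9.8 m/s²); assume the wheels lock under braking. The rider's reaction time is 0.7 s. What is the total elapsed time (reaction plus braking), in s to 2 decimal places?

a = μg = 0.6 × 9.8 = 5.880 m/s².
Braking time = v/a = 31.3000 / 5.880 = 5.323 s.
Total = 0.7 + 5.323 = 6.023 s.

Total time ≈ 6.02 s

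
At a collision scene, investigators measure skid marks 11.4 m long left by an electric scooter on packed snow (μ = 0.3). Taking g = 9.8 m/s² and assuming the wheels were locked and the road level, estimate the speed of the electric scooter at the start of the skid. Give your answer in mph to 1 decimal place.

Initial speed ≈ 18.3 mph

Deceleration a = μg = 0.3 × 9.8 = 2.940 m/s².
v = √(2a·d) = √(2 × 2.940 × 11.4) = √67.032 = 8.1873 m/s.
= 8.1873 ÷ 0.44704 = 18.314 mph.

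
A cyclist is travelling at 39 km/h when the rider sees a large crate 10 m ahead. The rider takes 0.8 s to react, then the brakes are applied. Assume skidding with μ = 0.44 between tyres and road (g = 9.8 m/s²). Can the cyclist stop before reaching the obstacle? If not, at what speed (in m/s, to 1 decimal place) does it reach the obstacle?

No — it strikes the obstacle at 10.3 m/s

39 km/h ÷ 3.6 = 10.8333 m/s.
a = μg = 0.44 × 9.8 = 4.312 m/s².
Reaction distance = 10.8333 × 0.8 = 8.667 m.
Braking distance needed to stop: v²/(2a) = 117.360 / 8.624 = 13.609 m, so total needed = 8.667 + 13.609 = 22.276 m > 10 m — it cannot stop.
Distance remaining when braking begins: 10 − 8.667 = 1.333 m.
v² = v₀² − 2a·d = 117.360 − 2 × 4.312 × 1.333 = 105.864 m²/s².
v = √105.864 = 10.289 m/s.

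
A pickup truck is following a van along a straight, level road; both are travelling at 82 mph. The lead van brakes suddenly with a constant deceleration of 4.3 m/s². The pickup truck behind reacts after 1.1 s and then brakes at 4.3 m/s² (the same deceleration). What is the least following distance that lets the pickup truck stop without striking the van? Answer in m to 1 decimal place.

Minimum gap ≈ 40.3 m

82 mph × 0.44704 = 36.6573 m/s.
Leader travels v²/(2a_L) = 1343.758 / 8.600 = 156.251 m before stopping.
Follower covers v·t_r = 36.6573 × 1.1 = 40.323 m while reacting, then v²/(2a_F) = 1343.758 / 8.600 = 156.251 m while braking, for a total of 40.323 + 156.251 = 196.574 m.
Since a_F ≤ a_L and the follower starts braking later, the follower is never slower than the leader, so the closest approach is when both have stopped.
Minimum gap = 196.574 − 156.251 = 40.323 m.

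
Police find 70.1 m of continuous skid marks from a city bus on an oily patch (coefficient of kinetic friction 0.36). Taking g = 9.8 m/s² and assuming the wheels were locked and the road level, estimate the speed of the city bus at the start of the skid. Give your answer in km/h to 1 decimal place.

Deceleration a = μg = 0.36 × 9.8 = 3.528 m/s².
v = √(2a·d) = √(2 × 3.528 × 70.1) = √494.626 = 22.2402 m/s.
= 22.2402 × 3.6 = 80.065 km/h.

Initial speed ≈ 80.1 km/h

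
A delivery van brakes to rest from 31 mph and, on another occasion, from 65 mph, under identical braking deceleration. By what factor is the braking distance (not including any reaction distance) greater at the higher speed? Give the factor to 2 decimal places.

Factor ≈ 4.40

Braking distance d = v²/(2a), so with a fixed, d ∝ v².
Factor = (65/31)² = 2.0968² = 4.3966.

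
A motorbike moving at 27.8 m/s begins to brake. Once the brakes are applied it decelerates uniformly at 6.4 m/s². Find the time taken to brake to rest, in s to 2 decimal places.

Braking time = v/a = 27.8000 / 6.400 = 4.344 s.

Braking time ≈ 4.34 s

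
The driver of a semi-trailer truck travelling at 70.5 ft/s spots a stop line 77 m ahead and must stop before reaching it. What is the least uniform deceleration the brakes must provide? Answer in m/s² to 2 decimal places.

70.5 ft/s × 0.3048 = 21.4884 m/s.
v² = 2a·d ⇒ a = v²/(2d) = 21.4884² / (2 × 77.000) = 461.751 / 154.000 = 2.9984 m/s².

Required deceleration ≈ 3.00 m/s²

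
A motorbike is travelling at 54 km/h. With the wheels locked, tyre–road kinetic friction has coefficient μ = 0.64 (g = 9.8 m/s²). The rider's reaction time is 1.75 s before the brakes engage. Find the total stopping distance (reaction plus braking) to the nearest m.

54 km/h ÷ 3.6 = 15.0000 m/s.
a = μg = 0.64 × 9.8 = 6.272 m/s².
Reaction distance = v·t_r = 15.0000 × 1.75 = 26.250 m.
Braking distance = v²/(2a) = 15.0000² / (2 × 6.272) = 225.000 / 12.544 = 17.937 m.
Total = 26.250 + 17.937 = 44.187 m.

Total stopping distance ≈ 44 m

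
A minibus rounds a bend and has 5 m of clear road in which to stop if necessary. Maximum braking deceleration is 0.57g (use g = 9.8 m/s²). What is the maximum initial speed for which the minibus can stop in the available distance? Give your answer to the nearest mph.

Maximum speed ≈ 17 mph

a = 0.57 × 9.8 = 5.586 m/s².
v²/(2a) = d ⇒ v = √(2 × 5.586 × 5) = √55.86 = 7.4740 m/s.
7.4740 m/s ÷ 0.44704 = 16.719 mph.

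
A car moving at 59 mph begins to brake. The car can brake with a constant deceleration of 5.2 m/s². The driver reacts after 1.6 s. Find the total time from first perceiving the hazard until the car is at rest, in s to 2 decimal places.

Total time ≈ 6.67 s

59 mph × 0.44704 = 26.3754 m/s.
Braking time = v/a = 26.3754 / 5.200 = 5.072 s.
Total = 1.6 + 5.072 = 6.672 s.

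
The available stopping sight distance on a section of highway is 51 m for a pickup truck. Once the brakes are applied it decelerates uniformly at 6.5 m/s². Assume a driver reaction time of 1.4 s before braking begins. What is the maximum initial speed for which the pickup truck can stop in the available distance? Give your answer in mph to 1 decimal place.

Maximum speed ≈ 40.7 mph

Stopping distance: v·t_r + v²/(2a) = 51 with t_r = 1.4 s and a = 6.500 m/s².
So v² + 18.200 v − 663.00 = 0.
Positive root: v = −a·t_r + √((a·t_r)² + 2a·d) = −9.100 + √(82.810 + 663.00) = 18.2095 m/s.
18.2095 m/s ÷ 0.44704 = 40.733 mph.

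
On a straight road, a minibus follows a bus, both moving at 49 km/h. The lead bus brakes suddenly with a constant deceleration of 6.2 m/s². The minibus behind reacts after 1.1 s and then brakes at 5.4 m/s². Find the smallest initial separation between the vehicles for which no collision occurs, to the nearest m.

49 km/h ÷ 3.6 = 13.6111 m/s.
Leader travels v²/(2a_L) = 185.262 / 12.400 = 14.940 m before stopping.
Follower covers v·t_r = 13.6111 × 1.1 = 14.972 m while reacting, then v²/(2a_F) = 185.262 / 10.800 = 17.154 m while braking, for a total of 14.972 + 17.154 = 32.126 m.
Since a_F ≤ a_L and the follower starts braking later, the follower is never slower than the leader, so the closest approach is when both have stopped.
Minimum gap = 32.126 − 14.940 = 17.186 m.

Minimum gap ≈ 17 m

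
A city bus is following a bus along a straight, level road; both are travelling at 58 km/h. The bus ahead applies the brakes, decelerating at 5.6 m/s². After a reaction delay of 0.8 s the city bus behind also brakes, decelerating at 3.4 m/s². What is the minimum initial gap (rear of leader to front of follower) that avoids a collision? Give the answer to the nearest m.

58 km/h ÷ 3.6 = 16.1111 m/s.
Leader travels v²/(2a_L) = 259.568 / 11.200 = 23.176 m before stopping.
Follower covers v·t_r = 16.1111 × 0.8 = 12.889 m while reacting, then v²/(2a_F) = 259.568 / 6.800 = 38.172 m while braking, for a total of 12.889 + 38.172 = 51.061 m.
Since a_F ≤ a_L and the follower starts braking later, the follower is never slower than the leader, so the closest approach is when both have stopped.
Minimum gap = 51.061 − 23.176 = 27.885 m.

Minimum gap ≈ 28 m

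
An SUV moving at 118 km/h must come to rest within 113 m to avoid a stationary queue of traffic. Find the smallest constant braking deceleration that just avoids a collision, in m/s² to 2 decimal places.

Required deceleration ≈ 4.75 m/s²

118 km/h ÷ 3.6 = 32.7778 m/s.
v² = 2a·d ⇒ a = v²/(2d) = 32.7778² / (2 × 113.000) = 1074.384 / 226.000 = 4.7539 m/s².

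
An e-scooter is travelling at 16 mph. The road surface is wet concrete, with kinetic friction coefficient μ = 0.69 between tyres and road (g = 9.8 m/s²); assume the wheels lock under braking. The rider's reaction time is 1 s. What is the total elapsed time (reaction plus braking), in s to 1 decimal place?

Total time ≈ 2.1 s

16 mph × 0.44704 = 7.1526 m/s.
a = μg = 0.69 × 9.8 = 6.762 m/s².
Braking time = v/a = 7.1526 / 6.762 = 1.058 s.
Total = 1 + 1.058 = 2.058 s.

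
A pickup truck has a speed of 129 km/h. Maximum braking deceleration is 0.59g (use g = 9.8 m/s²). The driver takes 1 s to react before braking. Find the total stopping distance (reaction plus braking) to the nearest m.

Total stopping distance ≈ 147 m

129 km/h ÷ 3.6 = 35.8333 m/s.
a = 0.59 × 9.8 = 5.782 m/s².
Reaction distance = v·t_r = 35.8333 × 1 = 35.833 m.
Braking distance = v²/(2a) = 35.8333² / (2 × 5.782) = 1284.025 / 11.564 = 111.036 m.
Total = 35.833 + 111.036 = 146.869 m.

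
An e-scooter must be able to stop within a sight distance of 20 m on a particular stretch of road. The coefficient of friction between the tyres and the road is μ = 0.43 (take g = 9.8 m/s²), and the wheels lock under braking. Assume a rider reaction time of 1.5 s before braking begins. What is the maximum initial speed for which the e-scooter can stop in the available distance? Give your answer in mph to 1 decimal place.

a = μg = 0.43 × 9.8 = 4.214 m/s².
Stopping distance: v·t_r + v²/(2a) = 20 with t_r = 1.5 s and a = 4.214 m/s².
So v² + 12.642 v − 168.56 = 0.
Positive root: v = −a·t_r + √((a·t_r)² + 2a·d) = −6.321 + √(39.955 + 168.56) = 8.1190 m/s.
8.1190 m/s ÷ 0.44704 = 18.162 mph.

Maximum speed ≈ 18.2 mph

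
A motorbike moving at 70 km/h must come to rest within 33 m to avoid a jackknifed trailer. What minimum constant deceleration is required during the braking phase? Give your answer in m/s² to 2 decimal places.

70 km/h ÷ 3.6 = 19.4444 m/s.
v² = 2a·d ⇒ a = v²/(2d) = 19.4444² / (2 × 33.000) = 378.085 / 66.000 = 5.7286 m/s².

Required deceleration ≈ 5.73 m/s²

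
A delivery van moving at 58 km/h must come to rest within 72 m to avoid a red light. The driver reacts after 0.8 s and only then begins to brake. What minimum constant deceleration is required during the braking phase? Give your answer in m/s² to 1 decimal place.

Required deceleration ≈ 2.2 m/s²

58 km/h ÷ 3.6 = 16.1111 m/s.
Distance covered during reaction = 16.1111 × 0.8 = 12.889 m.
Distance available for braking: 72 − 12.889 = 59.111 m.
v² = 2a·d ⇒ a = v²/(2d) = 16.1111² / (2 × 59.111) = 259.568 / 118.222 = 2.1956 m/s².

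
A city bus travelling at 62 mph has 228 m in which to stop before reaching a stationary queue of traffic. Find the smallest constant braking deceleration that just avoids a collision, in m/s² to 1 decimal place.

62 mph × 0.44704 = 27.7165 m/s.
v² = 2a·d ⇒ a = v²/(2d) = 27.7165² / (2 × 228.000) = 768.204 / 456.000 = 1.6847 m/s².

Required deceleration ≈ 1.7 m/s²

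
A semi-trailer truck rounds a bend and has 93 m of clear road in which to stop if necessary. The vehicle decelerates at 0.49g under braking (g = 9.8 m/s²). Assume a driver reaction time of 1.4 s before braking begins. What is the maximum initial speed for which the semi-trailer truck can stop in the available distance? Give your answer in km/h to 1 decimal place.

Maximum speed ≈ 86.1 km/h

a = 0.49 × 9.8 = 4.802 m/s².
Stopping distance: v·t_r + v²/(2a) = 93 with t_r = 1.4 s and a = 4.802 m/s².
So v² + 13.446 v − 893.17 = 0.
Positive root: v = −a·t_r + √((a·t_r)² + 2a·d) = −6.723 + √(45.199 + 893.17) = 23.9098 m/s.
23.9098 m/s × 3.6 = 86.075 km/h.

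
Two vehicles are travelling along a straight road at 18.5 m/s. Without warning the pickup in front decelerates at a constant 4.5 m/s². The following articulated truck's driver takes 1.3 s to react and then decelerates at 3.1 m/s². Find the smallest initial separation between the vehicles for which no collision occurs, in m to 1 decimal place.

Minimum gap ≈ 41.2 m

Leader travels v²/(2a_L) = 342.250 / 9.000 = 38.028 m before stopping.
Follower covers v·t_r = 18.5000 × 1.3 = 24.050 m while reacting, then v²/(2a_F) = 342.250 / 6.200 = 55.202 m while braking, for a total of 24.050 + 55.202 = 79.252 m.
Since a_F ≤ a_L and the follower starts braking later, the follower is never slower than the leader, so the closest approach is when both have stopped.
Minimum gap = 79.252 − 38.028 = 41.224 m.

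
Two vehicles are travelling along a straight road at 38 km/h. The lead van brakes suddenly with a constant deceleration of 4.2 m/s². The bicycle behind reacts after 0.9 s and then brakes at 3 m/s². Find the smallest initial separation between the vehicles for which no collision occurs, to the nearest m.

Minimum gap ≈ 15 m

38 km/h ÷ 3.6 = 10.5556 m/s.
Leader travels v²/(2a_L) = 111.421 / 8.400 = 13.264 m before stopping.
Follower covers v·t_r = 10.5556 × 0.9 = 9.500 m while reacting, then v²/(2a_F) = 111.421 / 6.000 = 18.570 m while braking, for a total of 9.500 + 18.570 = 28.070 m.
Since a_F ≤ a_L and the follower starts braking later, the follower is never slower than the leader, so the closest approach is when both have stopped.
Minimum gap = 28.070 − 13.264 = 14.806 m.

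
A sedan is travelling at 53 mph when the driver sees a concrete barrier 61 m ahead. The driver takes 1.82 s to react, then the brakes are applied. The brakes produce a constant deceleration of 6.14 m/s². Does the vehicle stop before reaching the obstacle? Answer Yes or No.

No

53 mph × 0.44704 = 23.6931 m/s.
Reaction distance = 23.6931 × 1.82 = 43.121 m.
Braking distance = v²/(2a) = 561.363 / 12.280 = 45.714 m.
Total stopping distance = 43.121 + 45.714 = 88.835 m, vs 61 m available — it cannot stop in time and overshoots by 88.835 − 61 = 27.835 m.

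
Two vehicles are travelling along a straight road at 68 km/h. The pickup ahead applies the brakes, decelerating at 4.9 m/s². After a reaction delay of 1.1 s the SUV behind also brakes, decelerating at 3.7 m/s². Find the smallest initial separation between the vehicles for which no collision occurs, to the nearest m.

Minimum gap ≈ 33 m

68 km/h ÷ 3.6 = 18.8889 m/s.
Leader travels v²/(2a_L) = 356.791 / 9.800 = 36.407 m before stopping.
Follower covers v·t_r = 18.8889 × 1.1 = 20.778 m while reacting, then v²/(2a_F) = 356.791 / 7.400 = 48.215 m while braking, for a total of 20.778 + 48.215 = 68.993 m.
Since a_F ≤ a_L and the follower starts braking later, the follower is never slower than the leader, so the closest approach is when both have stopped.
Minimum gap = 68.993 − 36.407 = 32.586 m.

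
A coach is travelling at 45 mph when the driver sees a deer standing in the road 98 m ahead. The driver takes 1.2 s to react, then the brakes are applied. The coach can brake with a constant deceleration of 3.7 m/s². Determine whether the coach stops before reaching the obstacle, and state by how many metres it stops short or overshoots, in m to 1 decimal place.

Yes — it stops 19.2 m short of the obstacle

45 mph × 0.44704 = 20.1168 m/s.
Reaction distance = 20.1168 × 1.2 = 24.140 m.
Braking distance = v²/(2a) = 404.686 / 7.400 = 54.687 m.
Total stopping distance = 24.140 + 54.687 = 78.827 m, vs 98 m available — it stops with 98 − 78.827 = 19.173 m to spare.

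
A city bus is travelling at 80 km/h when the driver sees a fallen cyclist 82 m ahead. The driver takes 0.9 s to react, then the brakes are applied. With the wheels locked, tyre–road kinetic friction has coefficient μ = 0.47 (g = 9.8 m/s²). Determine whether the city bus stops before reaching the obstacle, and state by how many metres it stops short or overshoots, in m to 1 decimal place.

Yes — it stops 8.4 m short of the obstacle

80 km/h ÷ 3.6 = 22.2222 m/s.
a = μg = 0.47 × 9.8 = 4.606 m/s².
Reaction distance = 22.2222 × 0.9 = 20.000 m.
Braking distance = v²/(2a) = 493.826 / 9.212 = 53.607 m.
Total stopping distance = 20.000 + 53.607 = 73.607 m, vs 82 m available — it stops with 82 − 73.607 = 8.393 m to spare.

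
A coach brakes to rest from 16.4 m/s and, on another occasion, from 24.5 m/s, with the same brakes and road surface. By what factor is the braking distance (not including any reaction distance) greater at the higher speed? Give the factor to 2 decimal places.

Braking distance d = v²/(2a), so with a fixed, d ∝ v².
Factor = (24.5/16.4)² = 1.4939² = 2.2317.

Factor ≈ 2.23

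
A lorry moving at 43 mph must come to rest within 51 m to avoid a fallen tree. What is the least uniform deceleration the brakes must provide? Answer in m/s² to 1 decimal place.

43 mph × 0.44704 = 19.2227 m/s.
v² = 2a·d ⇒ a = v²/(2d) = 19.2227² / (2 × 51.000) = 369.512 / 102.000 = 3.6227 m/s².

Required deceleration ≈ 3.6 m/s²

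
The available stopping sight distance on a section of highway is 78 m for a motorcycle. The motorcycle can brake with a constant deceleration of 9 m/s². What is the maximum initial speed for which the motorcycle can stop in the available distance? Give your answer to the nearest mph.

Maximum speed ≈ 84 mph

v²/(2a) = d ⇒ v = √(2 × 9.000 × 78) = √1404.00 = 37.4700 m/s.
37.4700 m/s ÷ 0.44704 = 83.818 mph.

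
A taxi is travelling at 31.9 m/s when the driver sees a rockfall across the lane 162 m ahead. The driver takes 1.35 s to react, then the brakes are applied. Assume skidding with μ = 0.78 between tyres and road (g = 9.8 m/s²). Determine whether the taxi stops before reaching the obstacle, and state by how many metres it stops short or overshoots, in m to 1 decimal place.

a = μg = 0.78 × 9.8 = 7.644 m/s².
Reaction distance = 31.9000 × 1.35 = 43.065 m.
Braking distance = v²/(2a) = 1017.610 / 15.288 = 66.563 m.
Total stopping distance = 43.065 + 66.563 = 109.628 m, vs 162 m available — it stops with 162 − 109.628 = 52.372 m to spare.

Yes — it stops 52.4 m short of the obstacle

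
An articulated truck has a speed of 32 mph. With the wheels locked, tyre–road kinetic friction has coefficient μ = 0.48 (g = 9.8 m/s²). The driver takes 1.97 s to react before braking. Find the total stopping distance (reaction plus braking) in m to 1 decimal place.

Total stopping distance ≈ 49.9 m

32 mph × 0.44704 = 14.3053 m/s.
a = μg = 0.48 × 9.8 = 4.704 m/s².
Reaction distance = v·t_r = 14.3053 × 1.97 = 28.181 m.
Braking distance = v²/(2a) = 14.3053² / (2 × 4.704) = 204.642 / 9.408 = 21.752 m.
Total = 28.181 + 21.752 = 49.933 m.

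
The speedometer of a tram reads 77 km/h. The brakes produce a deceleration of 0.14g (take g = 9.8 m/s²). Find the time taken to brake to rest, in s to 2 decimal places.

77 km/h ÷ 3.6 = 21.3889 m/s.
a = 0.14 × 9.8 = 1.372 m/s².
Braking time = v/a = 21.3889 / 1.372 = 15.590 s.

Braking time ≈ 15.59 s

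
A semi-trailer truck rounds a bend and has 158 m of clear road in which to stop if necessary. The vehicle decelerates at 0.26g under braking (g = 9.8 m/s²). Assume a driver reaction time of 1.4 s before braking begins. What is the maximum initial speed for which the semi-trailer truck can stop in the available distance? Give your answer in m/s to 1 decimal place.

a = 0.26 × 9.8 = 2.548 m/s².
Stopping distance: v·t_r + v²/(2a) = 158 with t_r = 1.4 s and a = 2.548 m/s².
So v² + 7.134 v − 805.17 = 0.
Positive root: v = −a·t_r + √((a·t_r)² + 2a·d) = −3.567 + √(12.723 + 805.17) = 25.0318 m/s.

Maximum speed ≈ 25.0 m/s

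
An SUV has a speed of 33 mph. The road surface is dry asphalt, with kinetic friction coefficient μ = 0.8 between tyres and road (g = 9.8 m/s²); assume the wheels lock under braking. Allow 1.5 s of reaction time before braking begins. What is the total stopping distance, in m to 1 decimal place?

Total stopping distance ≈ 36.0 m

33 mph × 0.44704 = 14.7523 m/s.
a = μg = 0.8 × 9.8 = 7.840 m/s².
Reaction distance = v·t_r = 14.7523 × 1.5 = 22.128 m.
Braking distance = v²/(2a) = 14.7523² / (2 × 7.840) = 217.630 / 15.680 = 13.879 m.
Total = 22.128 + 13.879 = 36.007 m.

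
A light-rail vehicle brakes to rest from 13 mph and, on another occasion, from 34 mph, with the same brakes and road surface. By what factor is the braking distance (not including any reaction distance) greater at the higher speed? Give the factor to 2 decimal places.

Braking distance d = v²/(2a), so with a fixed, d ∝ v².
Factor = (34/13)² = 2.6154² = 6.8403.

Factor ≈ 6.84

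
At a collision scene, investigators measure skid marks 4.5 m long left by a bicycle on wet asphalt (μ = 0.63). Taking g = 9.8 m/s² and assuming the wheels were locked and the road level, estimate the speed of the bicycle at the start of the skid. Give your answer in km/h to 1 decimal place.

Deceleration a = μg = 0.63 × 9.8 = 6.174 m/s².
v = √(2a·d) = √(2 × 6.174 × 4.5) = √55.566 = 7.4543 m/s.
= 7.4543 × 3.6 = 26.835 km/h.

Initial speed ≈ 26.8 km/h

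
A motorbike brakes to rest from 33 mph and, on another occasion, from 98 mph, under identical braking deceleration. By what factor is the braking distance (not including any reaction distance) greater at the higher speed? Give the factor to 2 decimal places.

Braking distance d = v²/(2a), so with a fixed, d ∝ v².
Factor = (98/33)² = 2.9697² = 8.8191.

Factor ≈ 8.82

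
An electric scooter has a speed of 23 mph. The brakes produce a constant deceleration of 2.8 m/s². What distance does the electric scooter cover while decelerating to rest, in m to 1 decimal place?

Braking distance ≈ 18.9 m

23 mph × 0.44704 = 10.2819 m/s.
Braking distance = v²/(2a) = 10.2819² / (2 × 2.800) = 105.717 / 5.600 = 18.878 m.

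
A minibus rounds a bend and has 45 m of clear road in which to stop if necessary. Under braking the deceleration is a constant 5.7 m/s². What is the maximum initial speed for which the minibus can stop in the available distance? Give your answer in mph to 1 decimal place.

Maximum speed ≈ 50.7 mph

v²/(2a) = d ⇒ v = √(2 × 5.700 × 45) = √513.00 = 22.6495 m/s.
22.6495 m/s ÷ 0.44704 = 50.665 mph.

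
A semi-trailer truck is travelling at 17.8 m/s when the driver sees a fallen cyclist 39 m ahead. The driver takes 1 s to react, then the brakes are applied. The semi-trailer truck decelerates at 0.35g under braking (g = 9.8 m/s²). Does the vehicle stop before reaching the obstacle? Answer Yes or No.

No

a = 0.35 × 9.8 = 3.430 m/s².
Reaction distance = 17.8000 × 1 = 17.800 m.
Braking distance = v²/(2a) = 316.840 / 6.860 = 46.187 m.
Total stopping distance = 17.800 + 46.187 = 63.987 m, vs 39 m available — it cannot stop in time and overshoots by 63.987 − 39 = 24.987 m.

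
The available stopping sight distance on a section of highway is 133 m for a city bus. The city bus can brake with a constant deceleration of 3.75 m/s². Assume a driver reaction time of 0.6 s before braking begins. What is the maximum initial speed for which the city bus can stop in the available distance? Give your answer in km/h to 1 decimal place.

Maximum speed ≈ 105.9 km/h

Stopping distance: v·t_r + v²/(2a) = 133 with t_r = 0.6 s and a = 3.750 m/s².
So v² + 4.500 v − 997.50 = 0.
Positive root: v = −a·t_r + √((a·t_r)² + 2a·d) = −2.250 + √(5.062 + 997.50) = 29.4133 m/s.
29.4133 m/s × 3.6 = 105.888 km/h.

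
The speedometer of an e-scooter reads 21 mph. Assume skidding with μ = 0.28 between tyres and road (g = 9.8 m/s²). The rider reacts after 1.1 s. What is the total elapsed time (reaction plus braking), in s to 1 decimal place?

21 mph × 0.44704 = 9.3878 m/s.
a = μg = 0.28 × 9.8 = 2.744 m/s².
Braking time = v/a = 9.3878 / 2.744 = 3.421 s.
Total = 1.1 + 3.421 = 4.521 s.

Total time ≈ 4.5 s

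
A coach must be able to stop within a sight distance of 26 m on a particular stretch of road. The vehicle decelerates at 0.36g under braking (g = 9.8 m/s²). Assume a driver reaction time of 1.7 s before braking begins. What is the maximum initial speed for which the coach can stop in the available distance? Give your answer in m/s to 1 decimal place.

a = 0.36 × 9.8 = 3.528 m/s².
Stopping distance: v·t_r + v²/(2a) = 26 with t_r = 1.7 s and a = 3.528 m/s².
So v² + 11.995 v − 183.46 = 0.
Positive root: v = −a·t_r + √((a·t_r)² + 2a·d) = −5.998 + √(35.976 + 183.46) = 8.8154 m/s.

Maximum speed ≈ 8.8 m/s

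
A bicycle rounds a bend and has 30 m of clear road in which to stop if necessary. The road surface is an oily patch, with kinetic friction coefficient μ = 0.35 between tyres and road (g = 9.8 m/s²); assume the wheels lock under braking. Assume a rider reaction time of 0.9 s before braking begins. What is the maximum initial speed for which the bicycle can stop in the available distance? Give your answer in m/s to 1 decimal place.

a = μg = 0.35 × 9.8 = 3.430 m/s².
Stopping distance: v·t_r + v²/(2a) = 30 with t_r = 0.9 s and a = 3.430 m/s².
So v² + 6.174 v − 205.80 = 0.
Positive root: v = −a·t_r + √((a·t_r)² + 2a·d) = −3.087 + √(9.530 + 205.80) = 11.5871 m/s.

Maximum speed ≈ 11.6 m/s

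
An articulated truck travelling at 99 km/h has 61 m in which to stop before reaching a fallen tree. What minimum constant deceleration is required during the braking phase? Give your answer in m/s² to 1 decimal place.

Required deceleration ≈ 6.2 m/s²

99 km/h ÷ 3.6 = 27.5000 m/s.
v² = 2a·d ⇒ a = v²/(2d) = 27.5000² / (2 × 61.000) = 756.250 / 122.000 = 6.1988 m/s².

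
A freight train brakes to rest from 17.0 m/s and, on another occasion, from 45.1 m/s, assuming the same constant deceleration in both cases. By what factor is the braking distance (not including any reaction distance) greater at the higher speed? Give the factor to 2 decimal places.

Braking distance d = v²/(2a), so with a fixed, d ∝ v².
Factor = (45.1/17.0)² = 2.6529² = 7.0379.

Factor ≈ 7.04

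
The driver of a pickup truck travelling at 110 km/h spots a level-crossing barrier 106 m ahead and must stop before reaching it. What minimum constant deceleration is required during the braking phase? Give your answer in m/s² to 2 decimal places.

110 km/h ÷ 3.6 = 30.5556 m/s.
v² = 2a·d ⇒ a = v²/(2d) = 30.5556² / (2 × 106.000) = 933.645 / 212.000 = 4.4040 m/s².

Required deceleration ≈ 4.40 m/s²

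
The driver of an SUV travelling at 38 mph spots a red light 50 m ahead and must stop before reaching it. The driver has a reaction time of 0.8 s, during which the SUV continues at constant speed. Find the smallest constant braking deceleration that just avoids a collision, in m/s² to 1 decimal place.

38 mph × 0.44704 = 16.9875 m/s.
Distance covered during reaction = 16.9875 × 0.8 = 13.590 m.
Distance available for braking: 50 − 13.590 = 36.410 m.
v² = 2a·d ⇒ a = v²/(2d) = 16.9875² / (2 × 36.410) = 288.575 / 72.820 = 3.9629 m/s².

Required deceleration ≈ 4.0 m/s²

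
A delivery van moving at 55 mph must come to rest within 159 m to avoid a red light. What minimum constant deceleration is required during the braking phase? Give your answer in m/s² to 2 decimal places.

Required deceleration ≈ 1.90 m/s²

55 mph × 0.44704 = 24.5872 m/s.
v² = 2a·d ⇒ a = v²/(2d) = 24.5872² / (2 × 159.000) = 604.530 / 318.000 = 1.9010 m/s².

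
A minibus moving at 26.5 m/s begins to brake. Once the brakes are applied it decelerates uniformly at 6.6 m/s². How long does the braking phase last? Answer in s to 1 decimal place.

Braking time = v/a = 26.5000 / 6.600 = 4.015 s.

Braking time ≈ 4.0 s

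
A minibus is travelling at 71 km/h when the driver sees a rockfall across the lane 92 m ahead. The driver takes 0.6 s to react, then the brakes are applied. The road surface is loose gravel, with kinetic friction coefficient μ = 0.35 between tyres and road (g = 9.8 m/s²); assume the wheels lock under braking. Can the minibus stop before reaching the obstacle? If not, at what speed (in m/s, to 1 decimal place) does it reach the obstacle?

Yes — it stops about 23.5 m short of the obstacle, so it never reaches it

71 km/h ÷ 3.6 = 19.7222 m/s.
a = μg = 0.35 × 9.8 = 3.430 m/s².
Reaction distance = 19.7222 × 0.6 = 11.833 m.
Braking distance = v²/(2a) = 388.965 / 6.860 = 56.700 m.
Total stopping distance = 11.833 + 56.700 = 68.533 m, vs 92 m available — it stops with 92 − 68.533 = 23.467 m to spare.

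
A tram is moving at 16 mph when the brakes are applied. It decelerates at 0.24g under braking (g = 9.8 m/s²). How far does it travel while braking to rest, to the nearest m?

16 mph × 0.44704 = 7.1526 m/s.
a = 0.24 × 9.8 = 2.352 m/s².
Braking distance = v²/(2a) = 7.1526² / (2 × 2.352) = 51.160 / 4.704 = 10.876 m.

Braking distance ≈ 11 m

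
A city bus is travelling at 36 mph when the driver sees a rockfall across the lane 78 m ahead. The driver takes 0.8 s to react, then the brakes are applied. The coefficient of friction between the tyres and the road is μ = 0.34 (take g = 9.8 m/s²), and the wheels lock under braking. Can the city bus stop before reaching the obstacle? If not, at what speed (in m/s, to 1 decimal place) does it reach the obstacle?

36 mph × 0.44704 = 16.0934 m/s.
a = μg = 0.34 × 9.8 = 3.332 m/s².
Reaction distance = 16.0934 × 0.8 = 12.875 m.
Braking distance = v²/(2a) = 258.998 / 6.664 = 38.865 m.
Total stopping distance = 12.875 + 38.865 = 51.740 m, vs 78 m available — it stops with 78 − 51.740 = 26.260 m to spare.

Yes — it stops about 26.3 m short of the obstacle, so it never reaches it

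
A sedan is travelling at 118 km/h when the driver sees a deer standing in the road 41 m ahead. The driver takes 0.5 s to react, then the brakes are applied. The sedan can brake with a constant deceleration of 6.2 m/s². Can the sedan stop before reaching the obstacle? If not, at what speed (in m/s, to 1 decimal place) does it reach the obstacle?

118 km/h ÷ 3.6 = 32.7778 m/s.
Reaction distance = 32.7778 × 0.5 = 16.389 m.
Braking distance needed to stop: v²/(2a) = 1074.384 / 12.400 = 86.644 m, so total needed = 16.389 + 86.644 = 103.033 m > 41 m — it cannot stop.
Distance remaining when braking begins: 41 − 16.389 = 24.611 m.
v² = v₀² − 2a·d = 1074.384 − 2 × 6.200 × 24.611 = 769.208 m²/s².
v = √769.208 = 27.735 m/s.

No — it strikes the obstacle at 27.7 m/s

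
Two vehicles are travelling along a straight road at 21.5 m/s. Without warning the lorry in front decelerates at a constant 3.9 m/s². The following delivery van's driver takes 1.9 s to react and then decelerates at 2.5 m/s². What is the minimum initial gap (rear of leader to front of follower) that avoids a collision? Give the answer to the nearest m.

Minimum gap ≈ 74 m

Leader travels v²/(2a_L) = 462.250 / 7.800 = 59.263 m before stopping.
Follower covers v·t_r = 21.5000 × 1.9 = 40.850 m while reacting, then v²/(2a_F) = 462.250 / 5.000 = 92.450 m while braking, for a total of 40.850 + 92.450 = 133.300 m.
Since a_F ≤ a_L and the follower starts braking later, the follower is never slower than the leader, so the closest approach is when both have stopped.
Minimum gap = 133.300 − 59.263 = 74.037 m.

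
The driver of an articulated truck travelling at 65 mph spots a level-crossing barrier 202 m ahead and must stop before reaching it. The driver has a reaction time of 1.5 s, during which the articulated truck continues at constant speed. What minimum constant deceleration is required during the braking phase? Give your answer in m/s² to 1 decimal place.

Required deceleration ≈ 2.7 m/s²

65 mph × 0.44704 = 29.0576 m/s.
Distance covered during reaction = 29.0576 × 1.5 = 43.586 m.
Distance available for braking: 202 − 43.586 = 158.414 m.
v² = 2a·d ⇒ a = v²/(2d) = 29.0576² / (2 × 158.414) = 844.344 / 316.828 = 2.6650 m/s².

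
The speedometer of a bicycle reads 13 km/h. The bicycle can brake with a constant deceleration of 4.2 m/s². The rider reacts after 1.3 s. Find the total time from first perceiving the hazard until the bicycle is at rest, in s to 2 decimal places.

13 km/h ÷ 3.6 = 3.6111 m/s.
Braking time = v/a = 3.6111 / 4.200 = 0.860 s.
Total = 1.3 + 0.860 = 2.160 s.

Total time ≈ 2.16 s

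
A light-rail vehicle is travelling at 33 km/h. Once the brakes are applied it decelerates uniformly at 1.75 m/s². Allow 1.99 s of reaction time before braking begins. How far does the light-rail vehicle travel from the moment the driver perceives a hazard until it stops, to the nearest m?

33 km/h ÷ 3.6 = 9.1667 m/s.
Reaction distance = v·t_r = 9.1667 × 1.99 = 18.242 m.
Braking distance = v²/(2a) = 9.1667² / (2 × 1.750) = 84.028 / 3.500 = 24.008 m.
Total = 18.242 + 24.008 = 42.250 m.

Total stopping distance ≈ 42 m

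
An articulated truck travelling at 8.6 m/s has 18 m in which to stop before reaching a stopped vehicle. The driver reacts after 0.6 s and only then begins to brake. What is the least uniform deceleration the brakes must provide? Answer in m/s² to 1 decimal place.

Required deceleration ≈ 2.9 m/s²

Distance covered during reaction = 8.6000 × 0.6 = 5.160 m.
Distance available for braking: 18 − 5.160 = 12.840 m.
v² = 2a·d ⇒ a = v²/(2d) = 8.6000² / (2 × 12.840) = 73.960 / 25.680 = 2.8801 m/s².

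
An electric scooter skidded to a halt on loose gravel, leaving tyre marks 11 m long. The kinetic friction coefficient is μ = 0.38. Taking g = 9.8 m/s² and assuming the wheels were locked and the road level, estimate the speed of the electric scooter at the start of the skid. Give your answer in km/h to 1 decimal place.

Initial speed ≈ 32.6 km/h

Deceleration a = μg = 0.38 × 9.8 = 3.724 m/s².
v = √(2a·d) = √(2 × 3.724 × 11) = √81.928 = 9.0514 m/s.
= 9.0514 × 3.6 = 32.585 km/h.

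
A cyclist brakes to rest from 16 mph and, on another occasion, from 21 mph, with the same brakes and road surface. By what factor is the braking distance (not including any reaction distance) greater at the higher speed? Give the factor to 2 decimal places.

Braking distance d = v²/(2a), so with a fixed, d ∝ v².
Factor = (21/16)² = 1.3125² = 1.7227.

Factor ≈ 1.72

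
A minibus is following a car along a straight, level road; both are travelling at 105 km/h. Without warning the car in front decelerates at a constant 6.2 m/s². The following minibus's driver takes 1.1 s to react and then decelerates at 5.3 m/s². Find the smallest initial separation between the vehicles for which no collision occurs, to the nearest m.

105 km/h ÷ 3.6 = 29.1667 m/s.
Leader travels v²/(2a_L) = 850.696 / 12.400 = 68.605 m before stopping.
Follower covers v·t_r = 29.1667 × 1.1 = 32.083 m while reacting, then v²/(2a_F) = 850.696 / 10.600 = 80.254 m while braking, for a total of 32.083 + 80.254 = 112.337 m.
Since a_F ≤ a_L and the follower starts braking later, the follower is never slower than the leader, so the closest approach is when both have stopped.
Minimum gap = 112.337 − 68.605 = 43.732 m.

Minimum gap ≈ 44 m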